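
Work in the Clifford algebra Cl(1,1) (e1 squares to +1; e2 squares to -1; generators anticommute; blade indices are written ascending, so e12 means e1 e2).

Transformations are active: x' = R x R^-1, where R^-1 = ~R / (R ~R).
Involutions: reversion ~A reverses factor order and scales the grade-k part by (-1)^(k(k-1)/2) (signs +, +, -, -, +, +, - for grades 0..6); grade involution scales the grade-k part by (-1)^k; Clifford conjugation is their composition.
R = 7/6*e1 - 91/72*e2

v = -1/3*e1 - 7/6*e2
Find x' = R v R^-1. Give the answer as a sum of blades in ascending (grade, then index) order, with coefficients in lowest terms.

~R = 7/6*e1 - 91/72*e2, and R ~R = -1225/5184, so R^-1 = ~R / (-1225/5184).
R v = -805/432 - 385/216*e12
Answer: 281/15*e1 - 563/30*e2


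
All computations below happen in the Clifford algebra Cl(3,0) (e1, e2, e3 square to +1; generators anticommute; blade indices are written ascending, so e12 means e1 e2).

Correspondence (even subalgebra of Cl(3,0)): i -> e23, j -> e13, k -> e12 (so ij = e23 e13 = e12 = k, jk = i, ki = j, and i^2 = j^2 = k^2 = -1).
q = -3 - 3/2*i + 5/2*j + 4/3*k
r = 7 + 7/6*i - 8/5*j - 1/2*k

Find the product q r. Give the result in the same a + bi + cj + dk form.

In blades: q = -3 + 4/3*e12 + 5/2*e13 - 3/2*e23, r = 7 - 1/2*e12 - 8/5*e13 + 7/6*e23.
Distribute q over r term by term (generator squares from the signature, products reordered to ascending indices): (-3)*r = -21 + 3/2*e12 + 24/5*e13 - 7/2*e23; (4/3*e12)*r = 2/3 + 28/3*e12 + 14/9*e13 + 32/15*e23; (5/2*e13)*r = 4 - 35/12*e12 + 35/2*e13 - 5/4*e23; (-3/2*e23)*r = 7/4 + 12/5*e12 - 3/4*e13 - 21/2*e23.
Sum: -175/12 + 619/60*e12 + 4159/180*e13 - 787/60*e23; translating back through the correspondence:
Answer: -175/12 - 787/60*i + 4159/180*j + 619/60*k


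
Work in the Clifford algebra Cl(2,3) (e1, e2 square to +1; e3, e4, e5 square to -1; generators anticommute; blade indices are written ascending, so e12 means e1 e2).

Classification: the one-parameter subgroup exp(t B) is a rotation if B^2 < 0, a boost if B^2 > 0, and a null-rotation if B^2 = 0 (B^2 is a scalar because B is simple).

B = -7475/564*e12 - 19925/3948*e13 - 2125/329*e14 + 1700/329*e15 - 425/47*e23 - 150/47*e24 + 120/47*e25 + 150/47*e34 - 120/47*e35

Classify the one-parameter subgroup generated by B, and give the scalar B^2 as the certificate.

B^2 term by term: the squares give (-7475/564)^2*(e12)^2 + (-19925/3948)^2*(e13)^2 + (-2125/329)^2*(e14)^2 + (1700/329)^2*(e15)^2 + (-425/47)^2*(e23)^2 + (-150/47)^2*(e24)^2 + (120/47)^2*(e25)^2 + (150/47)^2*(e34)^2 + (-120/47)^2*(e35)^2 = 55875625/318096*(-1) + 397005625/15586704*(+1) + 4515625/108241*(+1) + 2890000/108241*(+1) + 180625/2209*(+1) + 22500/2209*(+1) + 14400/2209*(+1) + 22500/2209*(-1) + 14400/2209*(-1) = 0 (each basis 2-blade squares to minus the product of its generators' squares); cross terms between blades sharing an index anticommute and cancel; the commuting (index-disjoint) pairs give grade-4 terms 2*c*c'*(blade product), which cancel blade by blade — e1234: -186875/2209 - 498125/15463 + 1806250/15463 = 0; e1235: 149500/2209 + 398500/15463 - 1445000/15463 = 0; e1245: 510000/15463 - 510000/15463 = 0; e1345: -510000/15463 + 510000/15463 = 0; e2345: -36000/2209 + 36000/2209 = 0 — confirming B is simple. So B^2 = 0.
Answer: null-rotation, certificate B^2 = 0. Check the certificate: B^2 = 0, and that sign is decisive whatever form B takes.


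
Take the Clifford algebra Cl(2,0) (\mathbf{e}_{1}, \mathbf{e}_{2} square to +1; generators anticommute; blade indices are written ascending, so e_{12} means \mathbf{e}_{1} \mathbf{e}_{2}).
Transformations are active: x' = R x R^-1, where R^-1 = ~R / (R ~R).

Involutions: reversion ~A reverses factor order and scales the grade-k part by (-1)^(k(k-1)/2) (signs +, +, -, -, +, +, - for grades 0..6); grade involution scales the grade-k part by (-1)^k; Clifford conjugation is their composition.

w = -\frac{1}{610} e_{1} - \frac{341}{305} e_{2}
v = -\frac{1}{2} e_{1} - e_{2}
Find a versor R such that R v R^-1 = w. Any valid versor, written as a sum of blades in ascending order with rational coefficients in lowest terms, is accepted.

Sketch: the shared square \frac{5}{4} makes R = v + w = -\frac{153}{305} e_{1} - \frac{646}{305} e_{2} the natural versor; its sandwich fixes that direction, negates (v - w)/2, and sends v to w.
Answer: -\frac{153}{305} e_{1} - \frac{646}{305} e_{2}


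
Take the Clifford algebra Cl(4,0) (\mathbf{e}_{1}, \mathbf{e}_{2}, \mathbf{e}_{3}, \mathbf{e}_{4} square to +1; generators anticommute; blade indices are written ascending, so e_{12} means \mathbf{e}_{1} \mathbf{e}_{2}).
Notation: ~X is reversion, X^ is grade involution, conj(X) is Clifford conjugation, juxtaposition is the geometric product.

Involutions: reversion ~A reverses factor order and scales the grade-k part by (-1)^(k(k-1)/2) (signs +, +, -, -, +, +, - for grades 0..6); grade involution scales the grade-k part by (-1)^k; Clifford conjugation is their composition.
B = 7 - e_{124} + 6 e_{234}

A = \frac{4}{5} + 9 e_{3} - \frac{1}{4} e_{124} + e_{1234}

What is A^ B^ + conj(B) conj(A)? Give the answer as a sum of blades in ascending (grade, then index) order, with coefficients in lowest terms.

first term: \frac{107}{20} + 6 e_{1} - 64 e_{3} - \frac{3}{2} e_{13} - 54 e_{24} + \frac{51}{20} e_{124} - \frac{24}{5} e_{234} - 2 e_{1234}
second term: \frac{107}{20} + 6 e_{1} - 64 e_{3} + \frac{3}{2} e_{13} + 54 e_{24} - \frac{51}{20} e_{124} + \frac{24}{5} e_{234} - 2 e_{1234}
Answer: \frac{107}{10} + 12 e_{1} - 128 e_{3} - 4 e_{1234}


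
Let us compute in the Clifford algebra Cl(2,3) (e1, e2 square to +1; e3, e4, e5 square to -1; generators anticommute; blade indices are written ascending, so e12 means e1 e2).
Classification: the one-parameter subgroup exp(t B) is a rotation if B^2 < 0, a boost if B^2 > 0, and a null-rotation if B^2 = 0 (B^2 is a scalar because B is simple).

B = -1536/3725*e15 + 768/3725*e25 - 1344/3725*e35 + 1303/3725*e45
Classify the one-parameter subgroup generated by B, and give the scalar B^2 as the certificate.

B^2 term by term: the squares give (-1536/3725)^2*(e15)^2 + (768/3725)^2*(e25)^2 + (-1344/3725)^2*(e35)^2 + (1303/3725)^2*(e45)^2 = 2359296/13875625*(+1) + 589824/13875625*(+1) + 1806336/13875625*(-1) + 1697809/13875625*(-1) = -1/25 (each basis 2-blade squares to minus the product of its generators' squares); cross terms between blades sharing an index anticommute and cancel. So B^2 = -1/25.
Answer: rotation, certificate B^2 = -1/25. The scalar -1/25 is the complete invariant here: its sign names the subgroup type.


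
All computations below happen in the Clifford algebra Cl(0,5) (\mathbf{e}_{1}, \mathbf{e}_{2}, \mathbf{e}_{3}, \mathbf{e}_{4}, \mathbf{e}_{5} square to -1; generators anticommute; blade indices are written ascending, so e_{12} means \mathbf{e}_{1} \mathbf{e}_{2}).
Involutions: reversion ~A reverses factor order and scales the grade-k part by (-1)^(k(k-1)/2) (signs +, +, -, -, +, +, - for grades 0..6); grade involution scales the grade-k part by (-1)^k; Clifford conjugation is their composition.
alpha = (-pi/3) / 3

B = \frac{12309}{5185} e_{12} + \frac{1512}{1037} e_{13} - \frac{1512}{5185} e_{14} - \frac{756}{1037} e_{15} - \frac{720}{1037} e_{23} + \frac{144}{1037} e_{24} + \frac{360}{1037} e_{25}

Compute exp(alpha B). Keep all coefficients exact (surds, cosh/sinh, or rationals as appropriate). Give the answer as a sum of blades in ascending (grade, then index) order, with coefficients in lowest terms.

B^2 term by term: the squares give (\frac{12309}{5185})^2*(e_{12})^2 + (\frac{1512}{1037})^2*(e_{13})^2 + (-\frac{1512}{5185})^2*(e_{14})^2 + (-\frac{756}{1037})^2*(e_{15})^2 + (-\frac{720}{1037})^2*(e_{23})^2 + (\frac{144}{1037})^2*(e_{24})^2 + (\frac{360}{1037})^2*(e_{25})^2 = \frac{151511481}{26884225}*(-1) + \frac{2286144}{1075369}*(-1) + \frac{2286144}{26884225}*(-1) + \frac{571536}{1075369}*(-1) + \frac{518400}{1075369}*(-1) + \frac{20736}{1075369}*(-1) + \frac{129600}{1075369}*(-1) = -9 (each basis 2-blade squares to minus the product of its generators' squares); cross terms between blades sharing an index anticommute and cancel; the commuting (index-disjoint) pairs give grade-4 terms 2*c*c'*(blade product), which cancel blade by blade — e_{1234}: -\frac{435456}{1075369} + \frac{435456}{1075369} = 0; e_{1235}: -\frac{1088640}{1075369} + \frac{1088640}{1075369} = 0; e_{1245}: \frac{217728}{1075369} - \frac{217728}{1075369} = 0 — confirming B is simple. So B^2 = -9.
B^2 = -9 — circular case — the even/odd split gives cos and sin: l = 3, alpha*l = - \frac{\pi}{3}, so exp(alpha B) = cos(- \frac{\pi}{3}) + (sin(- \frac{\pi}{3})/3)*B = \frac{1}{2} + (- \frac{\sqrt{3}}{6})*B.
Answer: \frac{1}{2} - \frac{4103 \sqrt{3}}{10370} e_{12} - \frac{252 \sqrt{3}}{1037} e_{13} + \frac{252 \sqrt{3}}{5185} e_{14} + \frac{126 \sqrt{3}}{1037} e_{15} + \frac{120 \sqrt{3}}{1037} e_{23} - \frac{24 \sqrt{3}}{1037} e_{24} - \frac{60 \sqrt{3}}{1037} e_{25}


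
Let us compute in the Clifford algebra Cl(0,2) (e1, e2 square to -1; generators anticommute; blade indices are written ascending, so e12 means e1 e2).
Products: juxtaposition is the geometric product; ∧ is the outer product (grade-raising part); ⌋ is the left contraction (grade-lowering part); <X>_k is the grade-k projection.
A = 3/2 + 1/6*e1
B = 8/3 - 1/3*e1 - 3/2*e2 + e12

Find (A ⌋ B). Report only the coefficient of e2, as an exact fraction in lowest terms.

step 1: 73/18 - 1/2*e1 - 29/12*e2 + 3/2*e12
Answer: -29/12


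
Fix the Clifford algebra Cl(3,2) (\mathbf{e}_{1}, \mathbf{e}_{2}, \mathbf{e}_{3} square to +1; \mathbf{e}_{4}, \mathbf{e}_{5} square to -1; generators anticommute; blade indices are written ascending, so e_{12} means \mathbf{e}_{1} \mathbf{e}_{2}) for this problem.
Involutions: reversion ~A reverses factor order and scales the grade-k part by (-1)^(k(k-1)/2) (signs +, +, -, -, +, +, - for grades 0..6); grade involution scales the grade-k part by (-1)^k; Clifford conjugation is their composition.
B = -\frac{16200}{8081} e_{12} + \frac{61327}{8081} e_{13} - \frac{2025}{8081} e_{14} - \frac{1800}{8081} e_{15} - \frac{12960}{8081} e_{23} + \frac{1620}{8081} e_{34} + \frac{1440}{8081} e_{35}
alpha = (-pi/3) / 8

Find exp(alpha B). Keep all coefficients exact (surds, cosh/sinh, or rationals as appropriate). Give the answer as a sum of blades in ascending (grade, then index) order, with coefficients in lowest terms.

B^2 term by term: the squares give (-\frac{16200}{8081})^2*(e_{12})^2 + (\frac{61327}{8081})^2*(e_{13})^2 + (-\frac{2025}{8081})^2*(e_{14})^2 + (-\frac{1800}{8081})^2*(e_{15})^2 + (-\frac{12960}{8081})^2*(e_{23})^2 + (\frac{1620}{8081})^2*(e_{34})^2 + (\frac{1440}{8081})^2*(e_{35})^2 = \frac{262440000}{65302561}*(-1) + \frac{3761000929}{65302561}*(-1) + \frac{4100625}{65302561}*(+1) + \frac{3240000}{65302561}*(+1) + \frac{167961600}{65302561}*(-1) + \frac{2624400}{65302561}*(+1) + \frac{2073600}{65302561}*(+1) = -64 (each basis 2-blade squares to minus the product of its generators' squares); cross terms between blades sharing an index anticommute and cancel; the commuting (index-disjoint) pairs give grade-4 terms 2*c*c'*(blade product), which cancel blade by blade — e_{1234}: -\frac{52488000}{65302561} + \frac{52488000}{65302561} = 0; e_{1235}: -\frac{46656000}{65302561} + \frac{46656000}{65302561} = 0; e_{1345}: \frac{5832000}{65302561} - \frac{5832000}{65302561} = 0 — confirming B is simple. So B^2 = -64.
B^2 = -64 — B^2 < 0, so the exponential closes trigonometrically: l = 8, alpha*l = - \frac{\pi}{3}, so exp(alpha B) = cos(- \frac{\pi}{3}) + (sin(- \frac{\pi}{3})/8)*B = \frac{1}{2} + (- \frac{\sqrt{3}}{16})*B.
Answer: \frac{1}{2} + \frac{2025 \sqrt{3}}{16162} e_{12} - \frac{61327 \sqrt{3}}{129296} e_{13} + \frac{2025 \sqrt{3}}{129296} e_{14} + \frac{225 \sqrt{3}}{16162} e_{15} + \frac{810 \sqrt{3}}{8081} e_{23} - \frac{405 \sqrt{3}}{32324} e_{34} - \frac{90 \sqrt{3}}{8081} e_{35}


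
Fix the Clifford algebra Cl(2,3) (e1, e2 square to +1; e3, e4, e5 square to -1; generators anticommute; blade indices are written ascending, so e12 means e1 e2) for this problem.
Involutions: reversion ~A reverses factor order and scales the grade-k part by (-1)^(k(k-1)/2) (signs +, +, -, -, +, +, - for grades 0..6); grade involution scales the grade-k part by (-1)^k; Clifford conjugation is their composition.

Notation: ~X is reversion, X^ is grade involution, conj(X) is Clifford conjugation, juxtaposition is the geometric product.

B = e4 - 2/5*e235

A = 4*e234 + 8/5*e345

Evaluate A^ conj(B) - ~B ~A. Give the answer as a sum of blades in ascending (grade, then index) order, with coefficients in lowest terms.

first term: -4*e23 - 16/25*e24 + 8/5*e35 + 8/5*e45
second term: 4*e23 - 16/25*e24 - 8/5*e35 + 8/5*e45
Answer: -8*e23 + 16/5*e35


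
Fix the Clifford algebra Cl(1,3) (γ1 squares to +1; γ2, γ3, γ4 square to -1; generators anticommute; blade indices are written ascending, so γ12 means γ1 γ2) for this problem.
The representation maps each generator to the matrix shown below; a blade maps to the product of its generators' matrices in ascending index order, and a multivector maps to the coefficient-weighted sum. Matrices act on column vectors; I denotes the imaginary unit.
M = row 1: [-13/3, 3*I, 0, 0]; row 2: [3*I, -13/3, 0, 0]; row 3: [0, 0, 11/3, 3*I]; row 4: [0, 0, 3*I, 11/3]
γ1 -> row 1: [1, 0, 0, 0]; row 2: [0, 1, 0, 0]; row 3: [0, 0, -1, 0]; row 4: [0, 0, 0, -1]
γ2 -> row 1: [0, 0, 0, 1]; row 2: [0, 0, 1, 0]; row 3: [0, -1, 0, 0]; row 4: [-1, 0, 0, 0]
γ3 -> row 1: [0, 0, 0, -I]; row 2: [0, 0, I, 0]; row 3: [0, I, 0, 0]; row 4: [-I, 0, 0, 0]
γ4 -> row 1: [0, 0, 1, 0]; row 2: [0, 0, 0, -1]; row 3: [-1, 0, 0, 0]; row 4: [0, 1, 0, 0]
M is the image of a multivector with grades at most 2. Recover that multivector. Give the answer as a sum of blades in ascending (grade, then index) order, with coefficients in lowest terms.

Method: the blade images are trace-orthogonal — tr(rho(e_A) rho(e_B)^-1) = 4 if A = B and 0 otherwise — and rho(e_A)^-1 = (e_A)^2 * rho(e_A) with (e_A)^2 = +1 or -1, so the coefficient of e_A in the preimage is (e_A)^2 * tr(M rho(e_A))/4.
Nonzero projections over blades of grade <= 2: 1: (1)^2 = +1, tr(M 1) = -4/3, coefficient -1/3; γ1: (γ1)^2 = +1, tr(M rho(γ1)) = -16, coefficient -4; γ34: (γ34)^2 = -1, tr(M rho(γ34)) = 12, coefficient -3. Every other blade of grade <= 2 projects to 0.
Answer: -1/3 - 4*γ1 - 3*γ34


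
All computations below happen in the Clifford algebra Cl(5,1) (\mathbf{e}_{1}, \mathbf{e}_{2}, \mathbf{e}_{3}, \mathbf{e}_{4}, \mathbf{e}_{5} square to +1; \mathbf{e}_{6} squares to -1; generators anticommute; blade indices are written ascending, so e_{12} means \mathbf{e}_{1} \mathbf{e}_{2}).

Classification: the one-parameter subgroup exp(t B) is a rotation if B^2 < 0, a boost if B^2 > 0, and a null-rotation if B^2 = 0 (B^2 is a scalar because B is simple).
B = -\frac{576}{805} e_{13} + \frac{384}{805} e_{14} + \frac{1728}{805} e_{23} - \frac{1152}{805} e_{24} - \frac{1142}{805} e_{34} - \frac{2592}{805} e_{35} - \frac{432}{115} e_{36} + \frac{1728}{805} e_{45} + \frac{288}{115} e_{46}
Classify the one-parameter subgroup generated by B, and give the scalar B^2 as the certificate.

B^2 term by term: the squares give (-\frac{576}{805})^2*(e_{13})^2 + (\frac{384}{805})^2*(e_{14})^2 + (\frac{1728}{805})^2*(e_{23})^2 + (-\frac{1152}{805})^2*(e_{24})^2 + (-\frac{1142}{805})^2*(e_{34})^2 + (-\frac{2592}{805})^2*(e_{35})^2 + (-\frac{432}{115})^2*(e_{36})^2 + (\frac{1728}{805})^2*(e_{45})^2 + (\frac{288}{115})^2*(e_{46})^2 = \frac{331776}{648025}*(-1) + \frac{147456}{648025}*(-1) + \frac{2985984}{648025}*(-1) + \frac{1327104}{648025}*(-1) + \frac{1304164}{648025}*(-1) + \frac{6718464}{648025}*(-1) + \frac{186624}{13225}*(+1) + \frac{2985984}{648025}*(-1) + \frac{82944}{13225}*(+1) = -4 (each basis 2-blade squares to minus the product of its generators' squares); cross terms between blades sharing an index anticommute and cancel; the commuting (index-disjoint) pairs give grade-4 terms 2*c*c'*(blade product), which cancel blade by blade — e_{1234}: -\frac{1327104}{648025} + \frac{1327104}{648025} = 0; e_{1345}: -\frac{1990656}{648025} + \frac{1990656}{648025} = 0; e_{1346}: -\frac{331776}{92575} + \frac{331776}{92575} = 0; e_{2345}: \frac{5971968}{648025} - \frac{5971968}{648025} = 0; e_{2346}: \frac{995328}{92575} - \frac{995328}{92575} = 0; e_{3456}: \frac{1492992}{92575} - \frac{1492992}{92575} = 0 — confirming B is simple. So B^2 = -4.
Answer: rotation, certificate B^2 = -4. Key observation: B^2 = -4 is a conjugation invariant, so its sign decides the class regardless of the surface form of B.


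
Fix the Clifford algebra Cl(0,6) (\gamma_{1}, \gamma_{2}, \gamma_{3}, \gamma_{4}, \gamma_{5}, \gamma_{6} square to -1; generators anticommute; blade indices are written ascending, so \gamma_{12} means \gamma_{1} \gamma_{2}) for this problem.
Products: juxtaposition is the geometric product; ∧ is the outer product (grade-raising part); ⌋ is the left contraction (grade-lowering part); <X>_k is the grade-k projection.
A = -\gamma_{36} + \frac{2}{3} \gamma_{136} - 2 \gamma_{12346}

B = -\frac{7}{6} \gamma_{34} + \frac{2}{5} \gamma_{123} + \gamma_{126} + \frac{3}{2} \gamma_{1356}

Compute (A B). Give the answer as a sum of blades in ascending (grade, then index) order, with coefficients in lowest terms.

step 1: -\gamma_{5} - \frac{3}{2} \gamma_{15} + \frac{2}{3} \gamma_{23} - \frac{4}{15} \gamma_{26} - 2 \gamma_{34} - \frac{59}{30} \gamma_{46} + \gamma_{123} - \frac{41}{15} \gamma_{126} + \frac{7}{9} \gamma_{146} - 3 \gamma_{245}
Answer: -\gamma_{5} - \frac{3}{2} \gamma_{15} + \frac{2}{3} \gamma_{23} - \frac{4}{15} \gamma_{26} - 2 \gamma_{34} - \frac{59}{30} \gamma_{46} + \gamma_{123} - \frac{41}{15} \gamma_{126} + \frac{7}{9} \gamma_{146} - 3 \gamma_{245}


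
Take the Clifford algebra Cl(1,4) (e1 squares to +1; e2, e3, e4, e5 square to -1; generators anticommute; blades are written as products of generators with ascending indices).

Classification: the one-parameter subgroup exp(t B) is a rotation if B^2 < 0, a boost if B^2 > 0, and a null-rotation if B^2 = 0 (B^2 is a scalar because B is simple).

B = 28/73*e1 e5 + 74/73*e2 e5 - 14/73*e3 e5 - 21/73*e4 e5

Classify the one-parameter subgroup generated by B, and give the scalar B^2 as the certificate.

B^2 term by term: the squares give (28/73)^2*(e1 e5)^2 + (74/73)^2*(e2 e5)^2 + (-14/73)^2*(e3 e5)^2 + (-21/73)^2*(e4 e5)^2 = 784/5329*(+1) + 5476/5329*(-1) + 196/5329*(-1) + 441/5329*(-1) = -1 (each basis 2-blade squares to minus the product of its generators' squares); cross terms between blades sharing an index anticommute and cancel. So B^2 = -1.
Answer: rotation, certificate B^2 = -1. No conjugation can change B^2 = -1; the sign gives the class.


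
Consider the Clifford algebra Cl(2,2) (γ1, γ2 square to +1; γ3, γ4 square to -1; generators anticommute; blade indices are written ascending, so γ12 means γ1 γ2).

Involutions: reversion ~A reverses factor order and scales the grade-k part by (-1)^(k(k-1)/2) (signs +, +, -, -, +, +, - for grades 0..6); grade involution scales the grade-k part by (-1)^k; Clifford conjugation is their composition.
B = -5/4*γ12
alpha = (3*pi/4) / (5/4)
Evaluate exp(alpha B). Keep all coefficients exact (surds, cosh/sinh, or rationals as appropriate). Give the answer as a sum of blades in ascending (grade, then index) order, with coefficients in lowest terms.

B^2 = (-5/4)^2*(γ12)^2 = 25/16*(-1) = -25/16 (a basis 2-blade squares to minus the product of its generators' squares).
B^2 = -25/16 — a negative square means the series sums to a rotation: l = 5/4, alpha*l = 3*pi/4, so exp(alpha B) = cos(3*pi/4) + (sin(3*pi/4)/(5/4))*B = -sqrt(2)/2 + (2*sqrt(2)/5)*B.
Answer: -sqrt(2)/2 - sqrt(2)/2*γ12


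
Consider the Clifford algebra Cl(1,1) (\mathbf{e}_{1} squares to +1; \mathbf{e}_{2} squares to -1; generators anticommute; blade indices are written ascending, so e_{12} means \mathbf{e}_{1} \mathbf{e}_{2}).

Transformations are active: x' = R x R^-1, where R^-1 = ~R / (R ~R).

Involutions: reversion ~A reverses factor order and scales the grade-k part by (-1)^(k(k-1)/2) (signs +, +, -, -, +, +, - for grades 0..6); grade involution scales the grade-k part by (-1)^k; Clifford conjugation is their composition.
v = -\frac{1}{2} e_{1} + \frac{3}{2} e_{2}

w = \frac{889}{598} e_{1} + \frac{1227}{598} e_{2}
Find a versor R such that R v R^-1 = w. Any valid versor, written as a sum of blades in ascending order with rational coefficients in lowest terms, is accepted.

Sketch: the shared square -2 makes R = v + w = \frac{295}{299} e_{1} + \frac{1062}{299} e_{2} the natural versor; its sandwich fixes that direction, negates (v - w)/2, and sends v to w.
Answer: \frac{295}{299} e_{1} + \frac{1062}{299} e_{2}


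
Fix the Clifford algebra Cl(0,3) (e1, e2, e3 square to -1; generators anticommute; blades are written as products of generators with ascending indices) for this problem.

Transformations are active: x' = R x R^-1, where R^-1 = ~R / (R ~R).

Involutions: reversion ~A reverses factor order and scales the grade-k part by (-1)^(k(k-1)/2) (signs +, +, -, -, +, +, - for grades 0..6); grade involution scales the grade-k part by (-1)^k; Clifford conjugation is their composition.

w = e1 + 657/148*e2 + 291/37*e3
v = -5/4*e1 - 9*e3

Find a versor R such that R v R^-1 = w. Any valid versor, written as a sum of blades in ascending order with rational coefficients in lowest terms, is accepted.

The midline construction: v and w both square to -1321/16, so reflecting in their sum -1/4*e1 + 657/148*e2 - 42/37*e3 exchanges them.
Answer: -1/4*e1 + 657/148*e2 - 42/37*e3


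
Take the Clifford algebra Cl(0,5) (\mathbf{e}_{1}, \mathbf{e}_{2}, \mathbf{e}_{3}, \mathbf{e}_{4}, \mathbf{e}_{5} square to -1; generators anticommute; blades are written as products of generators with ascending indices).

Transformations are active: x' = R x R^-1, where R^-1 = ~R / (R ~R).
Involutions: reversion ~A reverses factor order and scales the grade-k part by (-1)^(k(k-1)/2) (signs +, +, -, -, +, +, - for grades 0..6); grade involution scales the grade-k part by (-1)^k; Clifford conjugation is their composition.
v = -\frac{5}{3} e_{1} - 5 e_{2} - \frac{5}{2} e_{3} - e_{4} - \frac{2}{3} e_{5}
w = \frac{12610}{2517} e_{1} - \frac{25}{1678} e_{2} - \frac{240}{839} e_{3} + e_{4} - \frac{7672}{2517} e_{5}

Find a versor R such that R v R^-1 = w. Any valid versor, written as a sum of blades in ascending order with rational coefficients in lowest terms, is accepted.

A norm check does it: q(v) = q(w) = -\frac{1277}{36}, hence R = v + w = \frac{2805}{839} e_{1} - \frac{8415}{1678} e_{2} - \frac{4675}{1678} e_{3} - \frac{9350}{2517} e_{5} realises the map — parallel part kept, (v - w)/2 negated, v carried to w.
Answer: \frac{2805}{839} e_{1} - \frac{8415}{1678} e_{2} - \frac{4675}{1678} e_{3} - \frac{9350}{2517} e_{5}


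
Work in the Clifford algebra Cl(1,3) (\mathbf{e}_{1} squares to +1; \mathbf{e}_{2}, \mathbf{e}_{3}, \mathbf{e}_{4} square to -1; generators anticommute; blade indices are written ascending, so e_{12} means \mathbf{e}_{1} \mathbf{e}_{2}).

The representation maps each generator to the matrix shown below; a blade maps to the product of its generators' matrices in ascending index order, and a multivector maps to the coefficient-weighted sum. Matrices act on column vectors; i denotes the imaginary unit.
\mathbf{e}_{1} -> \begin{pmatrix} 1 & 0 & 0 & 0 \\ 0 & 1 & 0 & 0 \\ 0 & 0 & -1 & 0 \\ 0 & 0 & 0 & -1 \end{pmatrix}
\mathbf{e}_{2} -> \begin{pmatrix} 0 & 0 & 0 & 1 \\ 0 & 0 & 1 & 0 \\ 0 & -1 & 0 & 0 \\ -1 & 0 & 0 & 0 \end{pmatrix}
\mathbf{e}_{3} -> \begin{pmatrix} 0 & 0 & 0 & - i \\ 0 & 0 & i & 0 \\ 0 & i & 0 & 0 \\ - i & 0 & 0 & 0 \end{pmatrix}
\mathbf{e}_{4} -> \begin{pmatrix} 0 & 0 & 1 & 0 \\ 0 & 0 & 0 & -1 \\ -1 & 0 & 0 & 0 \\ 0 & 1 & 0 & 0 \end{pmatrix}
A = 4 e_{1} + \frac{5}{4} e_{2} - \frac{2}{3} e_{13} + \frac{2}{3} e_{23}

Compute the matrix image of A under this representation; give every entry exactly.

Bivector images (products of the table entries): rho(e_{13}) = rho(\mathbf{e}_{1})rho(\mathbf{e}_{3}) = \begin{pmatrix} 0 & 0 & 0 & - i \\ 0 & 0 & i & 0 \\ 0 & - i & 0 & 0 \\ i & 0 & 0 & 0 \end{pmatrix}; rho(e_{23}) = rho(\mathbf{e}_{2})rho(\mathbf{e}_{3}) = \begin{pmatrix} - i & 0 & 0 & 0 \\ 0 & i & 0 & 0 \\ 0 & 0 & - i & 0 \\ 0 & 0 & 0 & i \end{pmatrix}.
M = (4)*rho(e_{1}) + (\frac{5}{4})*rho(e_{2}) + (-\frac{2}{3})*rho(e_{13}) + (\frac{2}{3})*rho(e_{23}), summed entrywise:
Answer: \begin{pmatrix} 4 - \frac{2 i}{3} & 0 & 0 & \frac{5}{4} + \frac{2 i}{3} \\ 0 & 4 + \frac{2 i}{3} & \frac{5}{4} - \frac{2 i}{3} & 0 \\ 0 & - \frac{5}{4} + \frac{2 i}{3} & -4 - \frac{2 i}{3} & 0 \\ - \frac{5}{4} - \frac{2 i}{3} & 0 & 0 & -4 + \frac{2 i}{3} \end{pmatrix}


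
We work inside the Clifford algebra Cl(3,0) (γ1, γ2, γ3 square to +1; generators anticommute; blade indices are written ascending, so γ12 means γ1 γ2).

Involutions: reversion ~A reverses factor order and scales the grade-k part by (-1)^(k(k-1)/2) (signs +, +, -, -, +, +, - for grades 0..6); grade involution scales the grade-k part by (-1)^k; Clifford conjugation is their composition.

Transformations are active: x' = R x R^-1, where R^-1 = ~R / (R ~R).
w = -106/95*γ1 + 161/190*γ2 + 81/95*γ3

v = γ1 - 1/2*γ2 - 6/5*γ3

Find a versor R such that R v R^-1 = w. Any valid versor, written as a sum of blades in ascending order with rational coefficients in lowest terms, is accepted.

R = v + w = -11/95*γ1 + 33/95*γ2 - 33/95*γ3 works: the equal norms (269/100) guarantee its sandwich swaps v into w.
Answer: -11/95*γ1 + 33/95*γ2 - 33/95*γ3


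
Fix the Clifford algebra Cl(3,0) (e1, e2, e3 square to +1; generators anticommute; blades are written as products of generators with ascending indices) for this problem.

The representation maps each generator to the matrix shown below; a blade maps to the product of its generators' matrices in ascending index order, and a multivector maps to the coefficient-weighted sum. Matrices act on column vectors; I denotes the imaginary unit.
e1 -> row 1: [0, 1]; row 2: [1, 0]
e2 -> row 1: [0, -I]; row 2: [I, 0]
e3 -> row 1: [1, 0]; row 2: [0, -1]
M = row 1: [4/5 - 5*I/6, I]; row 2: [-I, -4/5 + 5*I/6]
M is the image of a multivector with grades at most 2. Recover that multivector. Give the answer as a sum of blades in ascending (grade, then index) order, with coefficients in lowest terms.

Method: 1, rho(e1), rho(e2), rho(e3) form a trace-orthogonal basis of the 2x2 complex matrices (tr(X Y) = 2 if X = Y, else 0), so M = m0*1 + m1*rho(e1) + m2*rho(e2) + m3*rho(e3) with m0 = tr(M)/2 = 0, m1 = tr(M rho(e1))/2 = 0, m2 = tr(M rho(e2))/2 = -1, m3 = tr(M rho(e3))/2 = 4/5 - 5*I/6.
Multiplying table entries, the bivector images are rho(e1 e2) = I*rho(e3), rho(e1 e3) = -I*rho(e2), rho(e2 e3) = I*rho(e1); with real blade coefficients the real parts of m0..m3 are the coefficients of 1, e1, e2, e3 and the imaginary parts give the bivectors (e2 e3: Im m1, e1 e3: -Im m2, e1 e2: Im m3).
Answer: -e2 + 4/5*e3 - 5/6*e1 e2


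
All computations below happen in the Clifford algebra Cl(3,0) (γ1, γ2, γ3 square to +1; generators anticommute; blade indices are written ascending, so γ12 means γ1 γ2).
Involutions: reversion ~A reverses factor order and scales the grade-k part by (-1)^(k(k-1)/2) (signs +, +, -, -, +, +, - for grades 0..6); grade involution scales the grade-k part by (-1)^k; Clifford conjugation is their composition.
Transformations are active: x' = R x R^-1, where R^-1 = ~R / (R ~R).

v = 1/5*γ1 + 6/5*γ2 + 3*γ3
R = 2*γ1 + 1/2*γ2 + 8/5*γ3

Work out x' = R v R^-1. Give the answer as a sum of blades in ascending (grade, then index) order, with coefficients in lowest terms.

~R = 2*γ1 + 1/2*γ2 + 8/5*γ3, and R ~R = 681/100, so R^-1 = ~R / (681/100).
R v = 29/5 + 23/10*γ12 + 142/25*γ13 - 21/50*γ23
Answer: 10919/3405*γ1 - 1186/3405*γ2 - 187/681*γ3


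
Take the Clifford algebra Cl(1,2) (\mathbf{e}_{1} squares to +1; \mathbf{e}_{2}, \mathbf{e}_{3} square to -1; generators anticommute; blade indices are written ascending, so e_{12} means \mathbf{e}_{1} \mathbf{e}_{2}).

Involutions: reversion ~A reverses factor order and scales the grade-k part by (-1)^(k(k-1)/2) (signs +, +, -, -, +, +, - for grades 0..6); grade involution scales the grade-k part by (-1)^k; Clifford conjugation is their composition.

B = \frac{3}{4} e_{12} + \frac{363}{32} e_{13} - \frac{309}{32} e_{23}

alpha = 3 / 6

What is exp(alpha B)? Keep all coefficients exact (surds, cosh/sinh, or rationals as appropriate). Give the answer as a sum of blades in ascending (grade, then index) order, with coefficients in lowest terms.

B^2 term by term: the squares give (\frac{3}{4})^2*(e_{12})^2 + (\frac{363}{32})^2*(e_{13})^2 + (-\frac{309}{32})^2*(e_{23})^2 = \frac{9}{16}*(+1) + \frac{131769}{1024}*(+1) + \frac{95481}{1024}*(-1) = 36 (each basis 2-blade squares to minus the product of its generators' squares); cross terms between blades sharing an index anticommute and cancel. So B^2 = 36.
B^2 = 36 — hyperbolic case — the even/odd split gives cosh and sinh: l = 6, alpha*l = 3, so exp(alpha B) = cosh(3) + (sinh(3)/6)*B = \cosh{\left(3 \right)} + (\frac{\sinh{\left(3 \right)}}{6})*B.
Answer: \cosh{\left(3 \right)} + \frac{\sinh{\left(3 \right)}}{8} e_{12} + \frac{121 \sinh{\left(3 \right)}}{64} e_{13} - \frac{103 \sinh{\left(3 \right)}}{64} e_{23}


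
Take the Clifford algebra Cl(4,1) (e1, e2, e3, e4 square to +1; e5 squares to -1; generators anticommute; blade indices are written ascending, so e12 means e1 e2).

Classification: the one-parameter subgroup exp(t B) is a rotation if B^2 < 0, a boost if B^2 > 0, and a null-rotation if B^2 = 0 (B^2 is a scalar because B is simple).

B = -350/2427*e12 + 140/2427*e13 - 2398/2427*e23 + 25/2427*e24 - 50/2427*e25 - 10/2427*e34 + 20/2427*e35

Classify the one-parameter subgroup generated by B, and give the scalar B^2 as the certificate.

B^2 term by term: the squares give (-350/2427)^2*(e12)^2 + (140/2427)^2*(e13)^2 + (-2398/2427)^2*(e23)^2 + (25/2427)^2*(e24)^2 + (-50/2427)^2*(e25)^2 + (-10/2427)^2*(e34)^2 + (20/2427)^2*(e35)^2 = 122500/5890329*(-1) + 19600/5890329*(-1) + 5750404/5890329*(-1) + 625/5890329*(-1) + 2500/5890329*(+1) + 100/5890329*(-1) + 400/5890329*(+1) = -1 (each basis 2-blade squares to minus the product of its generators' squares); cross terms between blades sharing an index anticommute and cancel; the commuting (index-disjoint) pairs give grade-4 terms 2*c*c'*(blade product), which cancel blade by blade — e1234: 7000/5890329 - 7000/5890329 = 0; e1235: -14000/5890329 + 14000/5890329 = 0; e2345: -1000/5890329 + 1000/5890329 = 0 — confirming B is simple. So B^2 = -1.
Answer: rotation, certificate B^2 = -1. Certificate logic: -1 is a conjugation-invariant scalar, so its sign fixes rotation versus boost versus null-rotation outright.


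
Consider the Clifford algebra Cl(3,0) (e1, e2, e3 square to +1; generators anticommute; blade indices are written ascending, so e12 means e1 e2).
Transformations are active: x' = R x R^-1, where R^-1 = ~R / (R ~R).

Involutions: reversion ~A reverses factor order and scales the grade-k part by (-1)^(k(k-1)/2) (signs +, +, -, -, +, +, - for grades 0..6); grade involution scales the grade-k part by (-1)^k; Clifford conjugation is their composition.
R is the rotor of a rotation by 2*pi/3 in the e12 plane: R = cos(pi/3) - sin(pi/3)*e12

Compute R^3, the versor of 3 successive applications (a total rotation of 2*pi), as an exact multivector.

Because a rotor carries half the rotation angle, composing 3 copies of this e12-plane rotor multiplies the phase: 3*(pi/3) = pi, hence R^3 = cos(pi) - sin(pi)*e12.
cos(pi) = -1 and sin(pi) = 0, so R^3 = -1. The total rotation 2*pi is 1 full turn, so every vector returns to itself, yet the rotor is -1, on the OTHER sheet of the double cover (an odd number of 2*pi turns).
Answer: -1


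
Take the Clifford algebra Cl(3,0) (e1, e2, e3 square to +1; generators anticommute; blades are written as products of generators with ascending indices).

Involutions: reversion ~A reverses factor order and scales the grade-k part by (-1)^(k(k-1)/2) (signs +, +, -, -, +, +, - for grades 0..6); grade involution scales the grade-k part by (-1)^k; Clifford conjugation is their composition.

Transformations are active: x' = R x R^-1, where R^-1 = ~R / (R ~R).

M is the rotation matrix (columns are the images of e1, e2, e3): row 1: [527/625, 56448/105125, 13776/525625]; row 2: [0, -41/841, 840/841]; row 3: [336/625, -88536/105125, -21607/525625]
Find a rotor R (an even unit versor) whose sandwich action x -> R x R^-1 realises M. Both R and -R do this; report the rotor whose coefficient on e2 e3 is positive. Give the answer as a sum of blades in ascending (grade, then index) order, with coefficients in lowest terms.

Method: write R = a + b12*e1 e2 + b13*e1 e3 + b23*e2 e3 with a^2 + b12^2 + b13^2 + b23^2 = 1 (so R^-1 = ~R). Expanding the columns R e_j ~R gives tr M = 4a^2 - 1 and, from the antisymmetric part, M21 - M12 = -4a*b12, M13 - M31 = 4a*b13, M32 - M23 = -4a*b23.
Here tr M = 15839/21025, so a^2 = (1 + tr M)/4 = 9216/21025 and a = ±96/145. Taking a = 96/145: M21 - M12 = -56448/105125, M13 - M31 = -10752/21025, M32 - M23 = -193536/105125, giving b12 = 147/725, b13 = -28/145, b23 = 504/725, i.e. R = 96/145 + 147/725*e1 e2 - 28/145*e1 e3 + 504/725*e2 e3.
Its e2 e3 coefficient is already positive.
Answer: 96/145 + 147/725*e1 e2 - 28/145*e1 e3 + 504/725*e2 e3. Sheet selection: the two-to-one cover makes ±R indistinguishable at the matrix level (trace 15839/21025), so uniqueness comes from the required sign on e2 e3.


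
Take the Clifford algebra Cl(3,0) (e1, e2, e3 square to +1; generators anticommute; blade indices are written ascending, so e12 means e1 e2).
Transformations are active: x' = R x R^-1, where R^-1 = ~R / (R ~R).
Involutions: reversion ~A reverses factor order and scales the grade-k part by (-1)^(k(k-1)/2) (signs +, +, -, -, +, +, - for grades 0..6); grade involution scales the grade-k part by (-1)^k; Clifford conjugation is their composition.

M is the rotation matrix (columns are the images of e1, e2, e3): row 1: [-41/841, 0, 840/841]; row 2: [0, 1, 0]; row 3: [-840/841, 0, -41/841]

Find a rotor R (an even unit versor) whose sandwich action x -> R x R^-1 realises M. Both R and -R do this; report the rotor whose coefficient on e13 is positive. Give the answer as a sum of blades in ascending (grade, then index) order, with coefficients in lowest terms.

Method: write R = a + b12*e12 + b13*e13 + b23*e23 with a^2 + b12^2 + b13^2 + b23^2 = 1 (so R^-1 = ~R). Expanding the columns R e_j ~R gives tr M = 4a^2 - 1 and, from the antisymmetric part, M21 - M12 = -4a*b12, M13 - M31 = 4a*b13, M32 - M23 = -4a*b23.
Here tr M = 759/841, so a^2 = (1 + tr M)/4 = 400/841 and a = ±20/29. Taking a = 20/29: M21 - M12 = 0, M13 - M31 = 1680/841, M32 - M23 = 0, giving b12 = 0, b13 = 21/29, b23 = 0, i.e. R = 20/29 + 21/29*e13.
Its e13 coefficient is already positive.
Answer: 20/29 + 21/29*e13. Sheet selection: the two-to-one cover makes ±R indistinguishable at the matrix level (trace 759/841), so uniqueness comes from the required sign on e13.


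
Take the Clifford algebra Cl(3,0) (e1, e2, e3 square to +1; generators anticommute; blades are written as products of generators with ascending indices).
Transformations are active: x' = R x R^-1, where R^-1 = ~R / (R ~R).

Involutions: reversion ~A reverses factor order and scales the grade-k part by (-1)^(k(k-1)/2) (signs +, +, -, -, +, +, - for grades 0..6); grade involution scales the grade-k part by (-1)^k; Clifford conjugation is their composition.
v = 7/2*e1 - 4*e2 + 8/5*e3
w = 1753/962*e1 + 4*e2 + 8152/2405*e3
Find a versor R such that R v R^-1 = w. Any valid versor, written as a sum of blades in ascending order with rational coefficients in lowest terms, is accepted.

Reasoning: v^2 = w^2 = 3081/100 since conjugation preserves the quadratic form; R = v + w = 2560/481*e1 + 2400/481*e3 is then valid when invertible, keeping its own part and reversing (v - w)/2.
Answer: 2560/481*e1 + 2400/481*e3


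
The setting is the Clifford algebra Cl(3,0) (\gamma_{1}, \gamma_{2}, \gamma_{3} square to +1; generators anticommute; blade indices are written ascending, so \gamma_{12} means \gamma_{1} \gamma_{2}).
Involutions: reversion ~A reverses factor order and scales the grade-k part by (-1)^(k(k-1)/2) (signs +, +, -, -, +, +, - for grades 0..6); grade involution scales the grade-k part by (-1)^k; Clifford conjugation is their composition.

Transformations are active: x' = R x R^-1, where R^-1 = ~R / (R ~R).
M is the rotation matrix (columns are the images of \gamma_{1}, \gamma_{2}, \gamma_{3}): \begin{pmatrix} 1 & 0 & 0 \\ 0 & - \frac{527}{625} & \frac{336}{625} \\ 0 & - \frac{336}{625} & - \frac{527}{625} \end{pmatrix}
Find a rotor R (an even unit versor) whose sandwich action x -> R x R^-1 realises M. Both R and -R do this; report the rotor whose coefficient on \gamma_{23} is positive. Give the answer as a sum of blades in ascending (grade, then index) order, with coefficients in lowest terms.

Method: write R = a + b12*\gamma_{12} + b13*\gamma_{13} + b23*\gamma_{23} with a^2 + b12^2 + b13^2 + b23^2 = 1 (so R^-1 = ~R). Expanding the columns R e_j ~R gives tr M = 4a^2 - 1 and, from the antisymmetric part, M21 - M12 = -4a*b12, M13 - M31 = 4a*b13, M32 - M23 = -4a*b23.
Here tr M = -\frac{429}{625}, so a^2 = (1 + tr M)/4 = \frac{49}{625} and a = ±\frac{7}{25}. Taking a = \frac{7}{25}: M21 - M12 = 0, M13 - M31 = 0, M32 - M23 = -\frac{672}{625}, giving b12 = 0, b13 = 0, b23 = \frac{24}{25}, i.e. R = \frac{7}{25} + \frac{24}{25} \gamma_{23}.
Its \gamma_{23} coefficient is already positive.
Answer: \frac{7}{25} + \frac{24}{25} \gamma_{23}. Sheet selection: the two-to-one cover makes ±R indistinguishable at the matrix level (trace -\frac{429}{625}), so uniqueness comes from the required sign on \gamma_{23}.


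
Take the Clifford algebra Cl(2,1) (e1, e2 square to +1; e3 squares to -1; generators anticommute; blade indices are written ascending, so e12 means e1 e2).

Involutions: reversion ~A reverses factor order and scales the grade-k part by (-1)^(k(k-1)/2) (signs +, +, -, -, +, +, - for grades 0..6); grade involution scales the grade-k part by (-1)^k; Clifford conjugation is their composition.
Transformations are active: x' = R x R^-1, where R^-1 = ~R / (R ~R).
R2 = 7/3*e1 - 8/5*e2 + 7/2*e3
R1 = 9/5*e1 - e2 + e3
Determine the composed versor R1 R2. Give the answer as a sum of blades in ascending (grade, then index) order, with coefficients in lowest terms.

Distribute over the terms of R1 (each basis-blade product reordered to ascending indices, repeated generators contracted through their squares):
(9/5*e1) R2 = 21/5 - 72/25*e12 + 63/10*e13
(-e2) R2 = 8/5 + 7/3*e12 - 7/2*e23
(e3) R2 = -7/2 - 7/3*e13 + 8/5*e23
Summing the partial products and collecting blades:
Answer: 23/10 - 41/75*e12 + 119/30*e13 - 19/10*e23


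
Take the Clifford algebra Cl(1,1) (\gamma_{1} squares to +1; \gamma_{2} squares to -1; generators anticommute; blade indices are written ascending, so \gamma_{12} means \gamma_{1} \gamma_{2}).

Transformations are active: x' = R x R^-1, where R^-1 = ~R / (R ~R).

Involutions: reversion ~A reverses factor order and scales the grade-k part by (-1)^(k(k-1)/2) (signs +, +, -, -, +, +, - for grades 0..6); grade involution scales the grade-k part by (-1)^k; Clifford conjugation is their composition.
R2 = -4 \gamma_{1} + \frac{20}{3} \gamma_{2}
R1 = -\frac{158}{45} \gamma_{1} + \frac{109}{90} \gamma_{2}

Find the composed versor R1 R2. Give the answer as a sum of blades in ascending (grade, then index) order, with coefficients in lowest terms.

Distribute over the terms of R1 (each basis-blade product reordered to ascending indices, repeated generators contracted through their squares):
(-\frac{158}{45} \gamma_{1}) R2 = \frac{632}{45} - \frac{632}{27} \gamma_{12}
(\frac{109}{90} \gamma_{2}) R2 = -\frac{218}{27} + \frac{218}{45} \gamma_{12}
Summing the partial products and collecting blades:
Answer: \frac{806}{135} - \frac{2506}{135} \gamma_{12}


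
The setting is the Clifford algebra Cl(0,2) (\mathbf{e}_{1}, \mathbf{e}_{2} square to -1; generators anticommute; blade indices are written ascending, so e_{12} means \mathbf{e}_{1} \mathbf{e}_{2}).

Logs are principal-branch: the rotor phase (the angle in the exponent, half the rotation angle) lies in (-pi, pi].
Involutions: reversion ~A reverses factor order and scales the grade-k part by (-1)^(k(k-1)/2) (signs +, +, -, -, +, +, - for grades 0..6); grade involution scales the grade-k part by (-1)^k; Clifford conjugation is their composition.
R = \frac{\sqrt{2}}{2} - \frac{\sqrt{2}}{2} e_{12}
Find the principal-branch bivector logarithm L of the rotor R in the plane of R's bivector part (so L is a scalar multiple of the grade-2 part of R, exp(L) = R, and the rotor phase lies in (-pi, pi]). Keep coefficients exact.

The scalar part of R is \frac{\sqrt{2}}{2}, which pins the rotor phase on the principal branch; dividing the bivector part by the sine of that phase recovers the unit plane, and L is the phase times that plane.
Concretely: cos(phase) = \frac{\sqrt{2}}{2} gives phase = ±\frac{\pi}{4}, and since phase/sin(phase) is even the sign is immaterial: L = (phase/sin(phase)) * <R>_2 = (\frac{\sqrt{2} \pi}{4}) * <R>_2.
Answer: - \frac{\pi}{4} e_{12}
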